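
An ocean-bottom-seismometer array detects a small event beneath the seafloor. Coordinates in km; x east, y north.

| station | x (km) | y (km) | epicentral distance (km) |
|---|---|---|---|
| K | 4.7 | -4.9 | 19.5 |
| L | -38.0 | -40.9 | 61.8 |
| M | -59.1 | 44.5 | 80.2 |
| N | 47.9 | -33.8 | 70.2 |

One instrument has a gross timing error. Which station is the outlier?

Solve using three stations at a time. Using K, L, N (subtract circle equations pairwise → linear system) gives (x, y) ≈ (-5.6, 11.7).
Distances from that point to each station vs reported:
  K: calculated 19.5 vs reported 19.5 → residual 0.0 km
  L: calculated 61.8 vs reported 61.8 → residual 0.0 km
  M: calculated 62.8 vs reported 80.2 → residual 17.4 km
  N: calculated 70.2 vs reported 70.2 → residual 0.0 km
K, L, N are mutually consistent (residuals ≈ 0); M is off by 17.4 km.

M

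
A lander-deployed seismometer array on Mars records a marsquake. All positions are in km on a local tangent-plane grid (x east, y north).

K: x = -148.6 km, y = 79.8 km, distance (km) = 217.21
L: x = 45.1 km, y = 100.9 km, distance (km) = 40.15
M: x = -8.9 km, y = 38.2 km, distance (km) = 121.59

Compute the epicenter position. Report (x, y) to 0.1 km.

(60.7, 137.9)

Circle about each station: (x + 148.6)² + (y − 79.8)² = 217.21²; (x − 45.1)² + (y − 100.9)² = 40.15²; (x + 8.9)² + (y − 38.2)² = 121.59².
Subtracting the K equation from the L and M equations removes the quadratic terms:
387.4 x + 42.2 y = 29332.98
279.4 x − 83.2 y = 5484.51
Solving the 2×2 system: x ≈ 60.7, y ≈ 137.9 km.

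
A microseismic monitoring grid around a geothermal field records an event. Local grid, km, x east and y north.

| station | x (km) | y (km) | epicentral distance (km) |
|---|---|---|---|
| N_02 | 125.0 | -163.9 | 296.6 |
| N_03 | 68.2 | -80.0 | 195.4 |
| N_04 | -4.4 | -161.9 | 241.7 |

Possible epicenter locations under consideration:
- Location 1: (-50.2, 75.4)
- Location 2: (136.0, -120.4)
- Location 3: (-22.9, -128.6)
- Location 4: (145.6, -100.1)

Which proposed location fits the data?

Location 1

For each candidate, compare |candidate − station| to the reported distance:
Location 1: residuals N_02 0.0, N_03 0.0, N_04 0.0 → max 0.0 km
Location 2: residuals N_02 251.7, N_03 116.5, N_04 95.3 → max 251.7 km
Location 3: residuals N_02 144.5, N_03 92.1, N_04 203.6 → max 203.6 km
Location 4: residuals N_02 229.6, N_03 115.4, N_04 79.5 → max 229.6 km
Only Location 1 has all residuals ≈ 0.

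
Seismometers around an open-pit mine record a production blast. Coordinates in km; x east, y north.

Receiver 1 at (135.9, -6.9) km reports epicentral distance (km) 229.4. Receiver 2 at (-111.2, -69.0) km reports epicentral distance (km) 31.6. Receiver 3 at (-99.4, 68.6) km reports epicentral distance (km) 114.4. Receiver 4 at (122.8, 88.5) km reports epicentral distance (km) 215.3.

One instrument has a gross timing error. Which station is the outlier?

Solve using three stations at a time. Using Receiver 1, Receiver 2, Receiver 3 (subtract circle equations pairwise → linear system) gives (x, y) ≈ (-90.2, -45.4).
Distances from that point to each station vs reported:
  Receiver 1: calculated 229.4 vs reported 229.4 → residual 0.0 km
  Receiver 2: calculated 31.6 vs reported 31.6 → residual 0.0 km
  Receiver 3: calculated 114.4 vs reported 114.4 → residual 0.0 km
  Receiver 4: calculated 251.6 vs reported 215.3 → residual 36.3 km
Receiver 1, Receiver 2, Receiver 3 are mutually consistent (residuals ≈ 0); Receiver 4 is off by 36.3 km.

Receiver 4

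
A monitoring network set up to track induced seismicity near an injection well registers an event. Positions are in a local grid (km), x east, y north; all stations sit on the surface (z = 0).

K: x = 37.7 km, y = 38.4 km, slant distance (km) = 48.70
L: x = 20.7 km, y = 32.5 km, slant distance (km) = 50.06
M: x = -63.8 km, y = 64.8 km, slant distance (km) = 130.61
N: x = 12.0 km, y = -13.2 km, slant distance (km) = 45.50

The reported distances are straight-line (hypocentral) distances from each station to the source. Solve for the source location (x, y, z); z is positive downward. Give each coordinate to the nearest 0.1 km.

(45.7, -0.7, 27.9)

Each station gives a sphere (x−x_i)² + (y−y_i)² + z² = d_i² (stations at z=0).
Subtracting the K sphere from L and M: z² cancels, leaving linear equations in x and y:
-34.0 x − 11.8 y = -1545.42
-203.0 x + 52.8 y = -9313.65
Solving: x ≈ 45.697, y ≈ -0.702 km (keep extra digits for the depth step; rounded: 45.7, -0.7).
Then from the K sphere: z² = 48.70² − (x − 37.7)² − (y − 38.4)² with x = 45.697, y = -0.702, so z ≈ 27.906 ≈ 27.9 km.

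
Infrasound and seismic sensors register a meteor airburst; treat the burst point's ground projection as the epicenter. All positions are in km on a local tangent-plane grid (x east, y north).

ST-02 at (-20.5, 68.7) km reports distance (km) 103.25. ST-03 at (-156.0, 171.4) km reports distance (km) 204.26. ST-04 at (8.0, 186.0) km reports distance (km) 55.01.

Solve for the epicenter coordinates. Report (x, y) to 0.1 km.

(46.8, 147.0)

Circle about each station: (x + 20.5)² + (y − 68.7)² = 103.25²; (x + 156.0)² + (y − 171.4)² = 204.26²; (x − 8.0)² + (y − 186.0)² = 55.01².
Subtracting the ST-02 equation from the ST-03 and ST-04 equations removes the quadratic terms:
-271.0 x + 205.4 y = 17512.43
57.0 x + 234.6 y = 37154.52
Solving the 2×2 system: x ≈ 46.8, y ≈ 147.0 km.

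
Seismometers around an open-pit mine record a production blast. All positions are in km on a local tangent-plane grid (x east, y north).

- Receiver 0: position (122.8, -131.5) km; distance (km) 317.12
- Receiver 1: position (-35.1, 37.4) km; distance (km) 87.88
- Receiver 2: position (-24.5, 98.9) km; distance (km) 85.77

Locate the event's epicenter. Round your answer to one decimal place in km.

Circle about each station: (x − 122.8)² + (y + 131.5)² = 317.12²; (x + 35.1)² + (y − 37.4)² = 87.88²; (x + 24.5)² + (y − 98.9)² = 85.77².
Subtracting pairs of circle equations eliminates x²+y² and gives linear equations (the radical axes):
-315.8 x + 337.8 y = 63100.88
-294.6 x + 460.8 y = 71217.97
Solving the 2×2 system: x ≈ -109.1, y ≈ 84.8 km.
Check against Receiver 0 (with the unrounded x, y): √((x − 122.8)²+(y + 131.5)²) = 317.12 ≈ 317.12 km. ✓

-109.1 km east, 84.8 km north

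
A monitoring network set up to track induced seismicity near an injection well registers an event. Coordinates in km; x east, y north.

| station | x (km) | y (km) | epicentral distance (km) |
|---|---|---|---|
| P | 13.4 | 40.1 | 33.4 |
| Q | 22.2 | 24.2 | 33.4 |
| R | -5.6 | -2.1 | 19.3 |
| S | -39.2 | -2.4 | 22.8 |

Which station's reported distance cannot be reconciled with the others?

S

Solve using three stations at a time. Using P, Q, R (subtract circle equations pairwise → linear system) gives (x, y) ≈ (-10.3, 16.6).
Distances from that point to each station vs reported:
  P: calculated 33.4 vs reported 33.4 → residual 0.0 km
  Q: calculated 33.4 vs reported 33.4 → residual 0.0 km
  R: calculated 19.3 vs reported 19.3 → residual 0.0 km
  S: calculated 34.6 vs reported 22.8 → residual 11.8 km
P, Q, R are mutually consistent (residuals ≈ 0); S is off by 11.8 km.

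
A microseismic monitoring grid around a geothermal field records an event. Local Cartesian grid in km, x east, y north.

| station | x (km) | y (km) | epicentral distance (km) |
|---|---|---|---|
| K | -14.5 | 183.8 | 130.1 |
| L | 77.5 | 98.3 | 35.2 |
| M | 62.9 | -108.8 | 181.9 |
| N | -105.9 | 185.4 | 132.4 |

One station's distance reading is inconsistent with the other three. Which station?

N

Solve using three stations at a time. Using K, L, M (subtract circle equations pairwise → linear system) gives (x, y) ≈ (53.4, 72.8).
Distances from that point to each station vs reported:
  K: calculated 130.1 vs reported 130.1 → residual 0.0 km
  L: calculated 35.1 vs reported 35.2 → residual 0.1 km
  M: calculated 181.9 vs reported 181.9 → residual 0.0 km
  N: calculated 195.0 vs reported 132.4 → residual 62.6 km
K, L, M are mutually consistent (residuals ≈ 0); N is off by 62.6 km.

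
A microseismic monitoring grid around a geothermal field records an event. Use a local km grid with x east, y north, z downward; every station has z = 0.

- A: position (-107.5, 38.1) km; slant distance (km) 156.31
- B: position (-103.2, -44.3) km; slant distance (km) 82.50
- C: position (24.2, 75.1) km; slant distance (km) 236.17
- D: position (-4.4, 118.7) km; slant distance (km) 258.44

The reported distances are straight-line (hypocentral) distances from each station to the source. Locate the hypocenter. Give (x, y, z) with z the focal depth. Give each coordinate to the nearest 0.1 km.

x ≈ -113.7 km, y ≈ -110.5 km, depth ≈ 48.1 km

Each station gives a sphere (x−x_i)² + (y−y_i)² + z² = d_i² (stations at z=0).
Subtracting the A sphere from B and C: z² cancels, leaving linear equations in x and y:
8.6 x − 164.8 y = 17231.44
263.4 x + 74.0 y = -38125.66
Solving: x ≈ -113.702, y ≈ -110.493 km (keep extra digits for the depth step; rounded: -113.7, -110.5).
Then from the A sphere: z² = 156.31² − (x + 107.5)² − (y − 38.1)² with x = -113.702, y = -110.493, so z ≈ 48.109 ≈ 48.1 km.
Check against D (with the unrounded solution): distance 258.44 ≈ 258.44 km. ✓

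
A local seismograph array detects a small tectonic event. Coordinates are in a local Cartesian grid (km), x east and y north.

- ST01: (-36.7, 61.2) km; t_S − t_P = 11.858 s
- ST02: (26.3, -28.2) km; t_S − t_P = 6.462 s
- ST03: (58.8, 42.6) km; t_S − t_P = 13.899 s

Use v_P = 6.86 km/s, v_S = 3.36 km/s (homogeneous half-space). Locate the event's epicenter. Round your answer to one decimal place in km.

-13.6 km east, -13.4 km north

Distance from S−P lag: d = Δt · v_P v_S / (v_P − v_S) = Δt · (6.86·3.36)/(6.86−3.36) ≈ 6.5856·Δt.
So d_ST01 = 78.09, d_ST02 = 42.56, d_ST03 = 91.53 km.
Circle about each station: (x + 36.7)² + (y − 61.2)² = 78.09²; (x − 26.3)² + (y + 28.2)² = 42.56²; (x − 58.8)² + (y − 42.6)² = 91.53².
Subtracting the ST01 equation from the ST02 and ST03 equations removes the quadratic terms:
126.0 x − 178.8 y = 681.29
191.0 x − 37.2 y = -2099.82
Solving the 2×2 system: x ≈ -13.6, y ≈ -13.4 km.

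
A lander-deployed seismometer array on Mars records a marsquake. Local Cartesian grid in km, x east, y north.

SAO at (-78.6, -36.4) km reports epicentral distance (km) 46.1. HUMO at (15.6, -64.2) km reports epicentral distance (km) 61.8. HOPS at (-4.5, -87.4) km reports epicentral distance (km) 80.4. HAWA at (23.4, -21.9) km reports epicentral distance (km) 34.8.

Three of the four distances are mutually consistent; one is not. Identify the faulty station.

SAO

Solve using three stations at a time. Using HUMO, HOPS, HAWA (subtract circle equations pairwise → linear system) gives (x, y) ≈ (-7.9, -7.2).
Distances from that point to each station vs reported:
  SAO: calculated 76.5 vs reported 46.1 → residual 30.4 km
  HUMO: calculated 61.7 vs reported 61.8 → residual 0.1 km
  HOPS: calculated 80.3 vs reported 80.4 → residual 0.1 km
  HAWA: calculated 34.6 vs reported 34.8 → residual 0.2 km
HUMO, HOPS, HAWA are mutually consistent (residuals ≈ 0); SAO is off by 30.4 km.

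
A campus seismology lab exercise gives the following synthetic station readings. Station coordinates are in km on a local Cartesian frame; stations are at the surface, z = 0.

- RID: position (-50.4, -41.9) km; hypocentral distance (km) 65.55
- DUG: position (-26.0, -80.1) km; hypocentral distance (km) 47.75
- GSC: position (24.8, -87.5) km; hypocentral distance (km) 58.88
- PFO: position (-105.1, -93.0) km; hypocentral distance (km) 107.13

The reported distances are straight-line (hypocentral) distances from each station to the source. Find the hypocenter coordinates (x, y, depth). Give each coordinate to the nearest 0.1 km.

Each station gives a sphere (x−x_i)² + (y−y_i)² + z² = d_i² (stations at z=0).
Subtracting the RID sphere from DUG and GSC: z² cancels, leaving linear equations in x and y:
48.8 x − 76.4 y = 4812.98
150.4 x − 91.2 y = 4805.47
Solving: x ≈ -10.200, y ≈ -69.512 km (keep extra digits for the depth step; rounded: -10.2, -69.5).
Then from the RID sphere: z² = 65.55² − (x + 50.4)² − (y + 41.9)² with x = -10.200, y = -69.512, so z ≈ 43.799 ≈ 43.8 km.
Check against PFO (with the unrounded solution): distance 107.13 ≈ 107.13 km. ✓

x ≈ -10.2 km, y ≈ -69.5 km, depth ≈ 43.8 km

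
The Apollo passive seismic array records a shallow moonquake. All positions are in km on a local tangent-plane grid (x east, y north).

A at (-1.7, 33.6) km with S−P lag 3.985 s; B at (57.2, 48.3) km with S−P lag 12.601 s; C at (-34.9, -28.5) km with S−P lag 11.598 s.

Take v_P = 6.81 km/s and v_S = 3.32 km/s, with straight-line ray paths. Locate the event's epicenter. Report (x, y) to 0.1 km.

Distance from S−P lag: d = Δt · v_P v_S / (v_P − v_S) = Δt · (6.81·3.32)/(6.81−3.32) ≈ 6.4783·Δt.
So d_A = 25.82, d_B = 81.63, d_C = 75.14 km.
Circle about each station: (x + 1.7)² + (y − 33.6)² = 25.82²; (x − 57.2)² + (y − 48.3)² = 81.63²; (x + 34.9)² + (y + 28.5)² = 75.14².
Subtracting pairs of circle equations eliminates x²+y² and gives linear equations (the radical axes):
117.8 x + 29.4 y = -1523.90
-66.4 x − 124.2 y = -4080.94
Solving the 2×2 system: x ≈ -24.4, y ≈ 45.9 km.
Check against A (with the unrounded x, y): √((x + 1.7)²+(y − 33.6)²) = 25.81 ≈ 25.82 km. ✓

(-24.4, 45.9)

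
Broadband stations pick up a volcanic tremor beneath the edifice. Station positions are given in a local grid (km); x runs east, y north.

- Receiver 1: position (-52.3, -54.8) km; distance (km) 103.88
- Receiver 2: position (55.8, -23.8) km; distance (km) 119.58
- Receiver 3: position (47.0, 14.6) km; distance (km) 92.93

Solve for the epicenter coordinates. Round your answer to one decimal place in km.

(-39.6, 48.3)

Circle about each station: (x + 52.3)² + (y + 54.8)² = 103.88²; (x − 55.8)² + (y + 23.8)² = 119.58²; (x − 47.0)² + (y − 14.6)² = 92.93².
Subtracting the Receiver 1 equation from the Receiver 2 and Receiver 3 equations removes the quadratic terms:
216.2 x + 62.0 y = -5566.57
198.6 x + 138.8 y = -1161.10
Solving the 2×2 system: x ≈ -39.6, y ≈ 48.3 km.
Check against Receiver 1 (with the unrounded x, y): √((x + 52.3)²+(y + 54.8)²) = 103.87 ≈ 103.88 km. ✓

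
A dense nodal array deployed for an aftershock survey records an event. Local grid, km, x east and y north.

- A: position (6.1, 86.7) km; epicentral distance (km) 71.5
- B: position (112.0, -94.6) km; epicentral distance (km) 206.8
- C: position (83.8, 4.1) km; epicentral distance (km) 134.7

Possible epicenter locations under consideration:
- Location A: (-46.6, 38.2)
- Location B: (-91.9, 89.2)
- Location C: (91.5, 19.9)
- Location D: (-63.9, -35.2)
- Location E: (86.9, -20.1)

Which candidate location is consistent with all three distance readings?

For each candidate, compare |candidate − station| to the reported distance:
Location A: residuals A 0.1, B 0.1, C 0.1 → max 0.1 km
Location B: residuals A 26.5, B 67.7, C 60.5 → max 67.7 km
Location C: residuals A 36.9, B 90.5, C 117.1 → max 117.1 km
Location D: residuals A 69.1, B 21.1, C 18.1 → max 69.1 km
Location E: residuals A 62.4, B 128.2, C 110.3 → max 128.2 km
Only Location A has all residuals ≈ 0.

Location A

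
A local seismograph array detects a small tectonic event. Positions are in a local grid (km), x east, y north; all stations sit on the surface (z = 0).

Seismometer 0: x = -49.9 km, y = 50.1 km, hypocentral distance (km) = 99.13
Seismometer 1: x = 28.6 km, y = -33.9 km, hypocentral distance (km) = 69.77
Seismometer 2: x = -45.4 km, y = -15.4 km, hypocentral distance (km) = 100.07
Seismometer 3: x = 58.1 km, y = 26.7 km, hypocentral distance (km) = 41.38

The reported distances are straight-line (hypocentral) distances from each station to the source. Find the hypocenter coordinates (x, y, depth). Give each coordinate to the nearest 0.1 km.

Each station gives a sphere (x−x_i)² + (y−y_i)² + z² = d_i² (stations at z=0).
Subtracting the Seismometer 0 sphere from Seismometer 1 and Seismometer 2: z² cancels, leaving linear equations in x and y:
157.0 x − 168.0 y = 1926.05
9.0 x − 131.0 y = -2888.95
Solving: x ≈ 38.712, y ≈ 24.713 km (keep extra digits for the depth step; rounded: 38.7, 24.7).
Then from the Seismometer 0 sphere: z² = 99.13² − (x + 49.9)² − (y − 50.1)² with x = 38.712, y = 24.713, so z ≈ 36.472 ≈ 36.5 km.
Check against Seismometer 3 (with the unrounded solution): distance 41.35 ≈ 41.38 km. ✓

x ≈ 38.7 km, y ≈ 24.7 km, depth ≈ 36.5 km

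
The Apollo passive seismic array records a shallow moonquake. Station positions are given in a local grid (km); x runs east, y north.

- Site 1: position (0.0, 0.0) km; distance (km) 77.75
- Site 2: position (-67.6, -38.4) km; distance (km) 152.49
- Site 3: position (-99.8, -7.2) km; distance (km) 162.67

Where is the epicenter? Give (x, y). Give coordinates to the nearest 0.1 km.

(47.7, 61.4)

Circle about each station: x² + y² = 77.75²; (x + 67.6)² + (y + 38.4)² = 152.49²; (x + 99.8)² + (y + 7.2)² = 162.67².
Subtracting pairs of circle equations eliminates x²+y² and gives linear equations (the radical axes):
-135.2 x − 76.8 y = -11163.82
-199.6 x − 14.4 y = -10404.59
Solving the 2×2 system: x ≈ 47.7, y ≈ 61.4 km.
Check against Site 1 (with the unrounded x, y): √(x²+y²) = 77.75 ≈ 77.75 km. ✓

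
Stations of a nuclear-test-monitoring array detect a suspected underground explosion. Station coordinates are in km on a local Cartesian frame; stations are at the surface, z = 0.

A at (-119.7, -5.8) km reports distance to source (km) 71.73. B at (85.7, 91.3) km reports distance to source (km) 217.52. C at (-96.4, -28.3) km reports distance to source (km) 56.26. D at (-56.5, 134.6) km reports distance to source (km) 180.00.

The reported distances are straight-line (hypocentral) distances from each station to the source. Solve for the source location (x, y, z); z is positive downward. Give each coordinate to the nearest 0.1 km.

x ≈ -82.9 km, y ≈ -35.0 km, depth ≈ 54.2 km

Each station gives a sphere (x−x_i)² + (y−y_i)² + z² = d_i² (stations at z=0).
Subtracting the A sphere from B and C: z² cancels, leaving linear equations in x and y:
410.8 x + 194.2 y = -40851.31
46.6 x − 45.0 y = -2287.87
Solving: x ≈ -82.896, y ≈ -35.002 km (keep extra digits for the depth step; rounded: -82.9, -35.0).
Then from the A sphere: z² = 71.73² − (x + 119.7)² − (y + 5.8)² with x = -82.896, y = -35.002, so z ≈ 54.202 ≈ 54.2 km.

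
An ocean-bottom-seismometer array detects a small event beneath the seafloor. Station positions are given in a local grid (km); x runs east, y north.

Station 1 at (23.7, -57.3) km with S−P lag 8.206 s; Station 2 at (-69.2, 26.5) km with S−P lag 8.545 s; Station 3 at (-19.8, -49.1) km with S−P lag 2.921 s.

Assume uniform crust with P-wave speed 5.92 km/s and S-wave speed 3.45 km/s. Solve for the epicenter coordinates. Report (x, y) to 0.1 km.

Distance from S−P lag: d = Δt · v_P v_S / (v_P − v_S) = Δt · (5.92·3.45)/(5.92−3.45) ≈ 8.2688·Δt.
So d_Station 1 = 67.85, d_Station 2 = 70.66, d_Station 3 = 24.15 km.
Circle about each station: (x − 23.7)² + (y + 57.3)² = 67.85²; (x + 69.2)² + (y − 26.5)² = 70.66²; (x + 19.8)² + (y + 49.1)² = 24.15².
Subtracting pairs of circle equations eliminates x²+y² and gives linear equations (the radical axes):
-185.8 x + 167.6 y = 1256.70
-87.0 x + 16.4 y = 2978.27
Solving the 2×2 system: x ≈ -41.5, y ≈ -38.5 km.
Check against Station 1 (with the unrounded x, y): √((x − 23.7)²+(y + 57.3)²) = 67.85 ≈ 67.85 km. ✓

x ≈ -41.5 km, y ≈ -38.5 km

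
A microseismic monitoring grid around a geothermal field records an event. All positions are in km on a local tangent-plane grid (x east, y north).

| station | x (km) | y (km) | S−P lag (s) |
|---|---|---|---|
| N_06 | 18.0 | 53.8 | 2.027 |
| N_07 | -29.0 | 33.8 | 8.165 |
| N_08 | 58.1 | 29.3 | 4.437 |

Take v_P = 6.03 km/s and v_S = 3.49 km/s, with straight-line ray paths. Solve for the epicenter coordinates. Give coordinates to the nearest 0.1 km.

x ≈ 34.4 km, y ≈ 57.4 km

Distance from S−P lag: d = Δt · v_P v_S / (v_P − v_S) = Δt · (6.03·3.49)/(6.03−3.49) ≈ 8.2853·Δt.
So d_N_06 = 16.79, d_N_07 = 67.65, d_N_08 = 36.76 km.
Circle about each station: (x − 18.0)² + (y − 53.8)² = 16.79²; (x + 29.0)² + (y − 33.8)² = 67.65²; (x − 58.1)² + (y − 29.3)² = 36.76².
Subtracting the N_06 equation from the N_07 and N_08 equations removes the quadratic terms:
-94.0 x − 40.0 y = -5529.62
80.2 x − 49.0 y = -53.73
Solving the 2×2 system: x ≈ 34.4, y ≈ 57.4 km.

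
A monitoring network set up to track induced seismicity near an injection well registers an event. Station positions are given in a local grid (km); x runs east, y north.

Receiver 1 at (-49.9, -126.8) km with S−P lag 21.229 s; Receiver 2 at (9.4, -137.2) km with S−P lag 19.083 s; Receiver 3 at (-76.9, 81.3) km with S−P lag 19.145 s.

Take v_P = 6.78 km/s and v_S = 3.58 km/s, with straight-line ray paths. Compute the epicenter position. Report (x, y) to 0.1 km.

45.4 km east, 3.0 km north

Distance from S−P lag: d = Δt · v_P v_S / (v_P − v_S) = Δt · (6.78·3.58)/(6.78−3.58) ≈ 7.5851·Δt.
So d_Receiver 1 = 161.02, d_Receiver 2 = 144.75, d_Receiver 3 = 145.22 km.
Circle about each station: (x + 49.9)² + (y + 126.8)² = 161.02²; (x − 9.4)² + (y + 137.2)² = 144.75²; (x + 76.9)² + (y − 81.3)² = 145.22².
Subtracting pairs of circle equations eliminates x²+y² and gives linear equations (the radical axes):
118.6 x − 20.8 y = 5318.83
-54.0 x + 416.2 y = -1206.36
Solving the 2×2 system: x ≈ 45.4, y ≈ 3.0 km.
Check against Receiver 1 (with the unrounded x, y): √((x + 49.9)²+(y + 126.8)²) = 161.00 ≈ 161.02 km. ✓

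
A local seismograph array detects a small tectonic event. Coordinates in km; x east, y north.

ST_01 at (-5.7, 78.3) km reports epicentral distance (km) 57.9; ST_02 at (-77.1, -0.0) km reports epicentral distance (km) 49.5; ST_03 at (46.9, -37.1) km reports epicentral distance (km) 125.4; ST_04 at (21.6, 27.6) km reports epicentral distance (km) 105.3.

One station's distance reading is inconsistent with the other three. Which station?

ST_04

Solve using three stations at a time. Using ST_01, ST_02, ST_03 (subtract circle equations pairwise → linear system) gives (x, y) ≈ (-50.6, 41.8).
Distances from that point to each station vs reported:
  ST_01: calculated 57.9 vs reported 57.9 → residual 0.0 km
  ST_02: calculated 49.5 vs reported 49.5 → residual 0.0 km
  ST_03: calculated 125.4 vs reported 125.4 → residual 0.0 km
  ST_04: calculated 73.6 vs reported 105.3 → residual 31.7 km
ST_01, ST_02, ST_03 are mutually consistent (residuals ≈ 0); ST_04 is off by 31.7 km.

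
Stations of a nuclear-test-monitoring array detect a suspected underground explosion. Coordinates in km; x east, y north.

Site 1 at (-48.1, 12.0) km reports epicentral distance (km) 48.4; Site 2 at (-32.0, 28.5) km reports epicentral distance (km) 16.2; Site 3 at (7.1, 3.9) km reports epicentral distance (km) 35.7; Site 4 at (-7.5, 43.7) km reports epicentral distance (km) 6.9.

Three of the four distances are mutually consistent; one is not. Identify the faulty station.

Site 2

Solve using three stations at a time. Using Site 1, Site 3, Site 4 (subtract circle equations pairwise → linear system) gives (x, y) ≈ (-6.6, 36.9).
Distances from that point to each station vs reported:
  Site 1: calculated 48.4 vs reported 48.4 → residual 0.0 km
  Site 2: calculated 26.8 vs reported 16.2 → residual 10.6 km
  Site 3: calculated 35.7 vs reported 35.7 → residual 0.0 km
  Site 4: calculated 6.9 vs reported 6.9 → residual 0.0 km
Site 1, Site 3, Site 4 are mutually consistent (residuals ≈ 0); Site 2 is off by 10.6 km.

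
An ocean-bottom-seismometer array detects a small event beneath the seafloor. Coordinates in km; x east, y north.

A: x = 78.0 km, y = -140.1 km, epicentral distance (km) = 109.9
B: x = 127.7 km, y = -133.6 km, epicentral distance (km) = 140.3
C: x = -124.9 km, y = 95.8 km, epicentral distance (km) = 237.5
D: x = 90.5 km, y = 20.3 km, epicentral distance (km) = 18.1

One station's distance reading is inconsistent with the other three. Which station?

A

Solve using three stations at a time. Using B, C, D (subtract circle equations pairwise → linear system) gives (x, y) ≈ (93.5, 2.5).
Distances from that point to each station vs reported:
  A: calculated 143.4 vs reported 109.9 → residual 33.5 km
  B: calculated 140.3 vs reported 140.3 → residual 0.0 km
  C: calculated 237.5 vs reported 237.5 → residual 0.0 km
  D: calculated 18.1 vs reported 18.1 → residual 0.0 km
B, C, D are mutually consistent (residuals ≈ 0); A is off by 33.5 km.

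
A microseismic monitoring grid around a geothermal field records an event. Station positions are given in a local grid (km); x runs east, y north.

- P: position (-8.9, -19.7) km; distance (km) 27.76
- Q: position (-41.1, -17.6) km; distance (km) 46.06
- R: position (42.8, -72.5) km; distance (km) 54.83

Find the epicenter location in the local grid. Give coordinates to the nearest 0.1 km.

(-5.9, -47.3)

Circle about each station: (x + 8.9)² + (y + 19.7)² = 27.76²; (x + 41.1)² + (y + 17.6)² = 46.06²; (x − 42.8)² + (y + 72.5)² = 54.83².
Subtracting the P equation from the Q and R equations removes the quadratic terms:
-64.4 x + 4.2 y = 180.76
103.4 x − 105.6 y = 4385.08
Solving the 2×2 system: x ≈ -5.9, y ≈ -47.3 km.
Check against P (with the unrounded x, y): √((x + 8.9)²+(y + 19.7)²) = 27.76 ≈ 27.76 km. ✓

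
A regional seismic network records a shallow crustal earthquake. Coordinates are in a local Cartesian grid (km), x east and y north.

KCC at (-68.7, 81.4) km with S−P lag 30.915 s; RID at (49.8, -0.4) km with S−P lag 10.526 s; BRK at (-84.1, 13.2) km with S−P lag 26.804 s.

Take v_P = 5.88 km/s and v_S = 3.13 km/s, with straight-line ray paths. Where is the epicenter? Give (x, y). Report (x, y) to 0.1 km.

Distance from S−P lag: d = Δt · v_P v_S / (v_P − v_S) = Δt · (5.88·3.13)/(5.88−3.13) ≈ 6.6925·Δt.
So d_KCC = 206.90, d_RID = 70.45, d_BRK = 179.39 km.
Circle about each station: (x + 68.7)² + (y − 81.4)² = 206.90²; (x − 49.8)² + (y + 0.4)² = 70.45²; (x + 84.1)² + (y − 13.2)² = 179.39².
Subtracting the KCC equation from the RID and BRK equations removes the quadratic terms:
237.0 x − 163.6 y = 28978.96
-30.8 x − 136.4 y = 6528.24
Solving the 2×2 system: x ≈ 77.2, y ≈ -65.3 km.

x ≈ 77.2 km, y ≈ -65.3 km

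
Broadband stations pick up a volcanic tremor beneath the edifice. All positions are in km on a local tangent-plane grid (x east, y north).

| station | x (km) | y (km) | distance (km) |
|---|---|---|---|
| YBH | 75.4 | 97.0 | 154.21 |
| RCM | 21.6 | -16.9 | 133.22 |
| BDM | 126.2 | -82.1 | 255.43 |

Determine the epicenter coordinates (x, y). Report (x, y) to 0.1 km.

-76.9 km east, 72.8 km north

Circle about each station: (x − 75.4)² + (y − 97.0)² = 154.21²; (x − 21.6)² + (y + 16.9)² = 133.22²; (x − 126.2)² + (y + 82.1)² = 255.43².
Subtracting pairs of circle equations eliminates x²+y² and gives linear equations (the radical axes):
-107.6 x − 227.8 y = -8308.83
101.6 x − 358.2 y = -33891.07
Solving the 2×2 system: x ≈ -76.9, y ≈ 72.8 km.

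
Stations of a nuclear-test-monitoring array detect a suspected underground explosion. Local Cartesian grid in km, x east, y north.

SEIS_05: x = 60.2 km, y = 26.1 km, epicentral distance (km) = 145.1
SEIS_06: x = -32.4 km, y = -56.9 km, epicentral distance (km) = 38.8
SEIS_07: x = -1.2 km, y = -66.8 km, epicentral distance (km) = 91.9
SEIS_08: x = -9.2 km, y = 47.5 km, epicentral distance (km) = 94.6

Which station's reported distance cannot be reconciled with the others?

SEIS_06

Solve using three stations at a time. Using SEIS_05, SEIS_07, SEIS_08 (subtract circle equations pairwise → linear system) gives (x, y) ≈ (-78.3, -17.0).
Distances from that point to each station vs reported:
  SEIS_05: calculated 145.0 vs reported 145.1 → residual 0.1 km
  SEIS_06: calculated 60.8 vs reported 38.8 → residual 22.0 km
  SEIS_07: calculated 91.8 vs reported 91.9 → residual 0.1 km
  SEIS_08: calculated 94.5 vs reported 94.6 → residual 0.1 km
SEIS_05, SEIS_07, SEIS_08 are mutually consistent (residuals ≈ 0); SEIS_06 is off by 22.0 km.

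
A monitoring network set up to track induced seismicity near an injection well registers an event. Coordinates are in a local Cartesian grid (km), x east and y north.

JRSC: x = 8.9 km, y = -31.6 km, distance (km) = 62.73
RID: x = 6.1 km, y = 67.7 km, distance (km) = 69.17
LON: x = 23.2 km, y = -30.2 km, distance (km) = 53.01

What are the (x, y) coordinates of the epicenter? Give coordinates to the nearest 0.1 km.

50.9 km east, 15.0 km north

Circle about each station: (x − 8.9)² + (y + 31.6)² = 62.73²; (x − 6.1)² + (y − 67.7)² = 69.17²; (x − 23.2)² + (y + 30.2)² = 53.01².
Subtracting the JRSC equation from the RID and LON equations removes the quadratic terms:
-5.6 x + 198.6 y = 2693.29
28.6 x + 2.8 y = 1497.50
Solving the 2×2 system: x ≈ 50.9, y ≈ 15.0 km.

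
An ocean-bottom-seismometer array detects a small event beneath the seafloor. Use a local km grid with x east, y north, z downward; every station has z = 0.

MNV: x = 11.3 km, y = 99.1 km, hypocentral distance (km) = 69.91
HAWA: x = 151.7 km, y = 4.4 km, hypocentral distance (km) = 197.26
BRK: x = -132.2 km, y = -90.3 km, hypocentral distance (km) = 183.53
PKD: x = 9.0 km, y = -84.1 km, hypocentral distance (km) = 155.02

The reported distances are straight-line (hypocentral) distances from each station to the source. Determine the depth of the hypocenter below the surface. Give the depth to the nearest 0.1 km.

Each station gives a sphere (x−x_i)² + (y−y_i)² + z² = d_i² (stations at z=0).
Subtracting the MNV sphere from HAWA and BRK: z² cancels, leaving linear equations in x and y:
280.8 x − 189.4 y = -20940.35
-287.0 x − 378.8 y = -13113.42
Solving: x ≈ -33.900, y ≈ 60.303 km (keep extra digits for the depth step; rounded: -33.9, 60.3).
Then from the MNV sphere: z² = 69.91² − (x − 11.3)² − (y − 99.1)² with x = -33.900, y = 60.303, so z ≈ 36.595 ≈ 36.6 km.
Check against PKD (with the unrounded solution): distance 155.02 ≈ 155.02 km. ✓

depth ≈ 36.6 km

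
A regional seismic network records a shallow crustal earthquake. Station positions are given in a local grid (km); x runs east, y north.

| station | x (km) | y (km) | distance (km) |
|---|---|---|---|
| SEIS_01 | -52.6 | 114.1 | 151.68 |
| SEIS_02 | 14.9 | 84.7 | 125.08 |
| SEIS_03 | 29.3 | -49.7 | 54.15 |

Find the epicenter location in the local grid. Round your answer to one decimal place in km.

Circle about each station: (x + 52.6)² + (y − 114.1)² = 151.68²; (x − 14.9)² + (y − 84.7)² = 125.08²; (x − 29.3)² + (y + 49.7)² = 54.15².
Subtracting the SEIS_01 equation from the SEIS_02 and SEIS_03 equations removes the quadratic terms:
135.0 x − 58.8 y = -1027.65
163.8 x − 327.6 y = 7617.61
Solving the 2×2 system: x ≈ -22.7, y ≈ -34.6 km.

x ≈ -22.7 km, y ≈ -34.6 km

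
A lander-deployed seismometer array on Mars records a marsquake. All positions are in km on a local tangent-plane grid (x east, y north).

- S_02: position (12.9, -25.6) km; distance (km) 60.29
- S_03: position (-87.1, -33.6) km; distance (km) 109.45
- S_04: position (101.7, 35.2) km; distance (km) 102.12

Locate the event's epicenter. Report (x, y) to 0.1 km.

x ≈ -0.4 km, y ≈ 33.2 km

Circle about each station: (x − 12.9)² + (y + 25.6)² = 60.29²; (x + 87.1)² + (y + 33.6)² = 109.45²; (x − 101.7)² + (y − 35.2)² = 102.12².
Subtracting the S_02 equation from the S_03 and S_04 equations removes the quadratic terms:
-200.0 x − 16.0 y = -450.82
177.6 x + 121.6 y = 3966.55
Solving the 2×2 system: x ≈ -0.4, y ≈ 33.2 km.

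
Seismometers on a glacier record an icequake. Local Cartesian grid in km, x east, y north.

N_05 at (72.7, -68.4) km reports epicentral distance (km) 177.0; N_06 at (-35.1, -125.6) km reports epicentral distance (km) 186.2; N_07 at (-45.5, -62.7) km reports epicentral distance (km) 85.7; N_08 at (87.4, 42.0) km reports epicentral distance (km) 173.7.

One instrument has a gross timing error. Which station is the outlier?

N_06

Solve using three stations at a time. Using N_05, N_07, N_08 (subtract circle equations pairwise → linear system) gives (x, y) ≈ (-84.0, 13.9).
Distances from that point to each station vs reported:
  N_05: calculated 177.0 vs reported 177.0 → residual 0.0 km
  N_06: calculated 147.8 vs reported 186.2 → residual 38.4 km
  N_07: calculated 85.7 vs reported 85.7 → residual 0.0 km
  N_08: calculated 173.7 vs reported 173.7 → residual 0.0 km
N_05, N_07, N_08 are mutually consistent (residuals ≈ 0); N_06 is off by 38.4 km.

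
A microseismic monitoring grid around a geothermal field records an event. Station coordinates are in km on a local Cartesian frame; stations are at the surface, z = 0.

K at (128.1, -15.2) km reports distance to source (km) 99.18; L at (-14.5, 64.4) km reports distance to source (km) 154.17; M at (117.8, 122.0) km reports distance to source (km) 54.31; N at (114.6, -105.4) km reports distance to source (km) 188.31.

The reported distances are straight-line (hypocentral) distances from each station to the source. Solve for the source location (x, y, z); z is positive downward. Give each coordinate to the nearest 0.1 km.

x ≈ 136.3 km, y ≈ 79.5 km, depth ≈ 28.3 km

Each station gives a sphere (x−x_i)² + (y−y_i)² + z² = d_i² (stations at z=0).
Subtracting the K sphere from L and M: z² cancels, leaving linear equations in x and y:
-285.2 x + 159.2 y = -26214.76
-20.6 x + 274.4 y = 19007.29
Solving: x ≈ 136.295, y ≈ 79.501 km (keep extra digits for the depth step; rounded: 136.3, 79.5).
Then from the K sphere: z² = 99.18² − (x − 128.1)² − (y + 15.2)² with x = 136.295, y = 79.501, so z ≈ 28.306 ≈ 28.3 km.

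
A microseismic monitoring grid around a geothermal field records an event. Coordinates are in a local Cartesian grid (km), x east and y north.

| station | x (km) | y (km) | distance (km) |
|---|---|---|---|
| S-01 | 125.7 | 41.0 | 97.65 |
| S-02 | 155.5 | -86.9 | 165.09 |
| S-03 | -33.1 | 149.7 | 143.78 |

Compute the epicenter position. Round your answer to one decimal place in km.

30.2 km east, 20.6 km north

Circle about each station: (x − 125.7)² + (y − 41.0)² = 97.65²; (x − 155.5)² + (y + 86.9)² = 165.09²; (x + 33.1)² + (y − 149.7)² = 143.78².
Subtracting pairs of circle equations eliminates x²+y² and gives linear equations (the radical axes):
59.6 x − 255.8 y = -3468.82
-317.6 x + 217.4 y = -5112.96
Solving the 2×2 system: x ≈ 30.2, y ≈ 20.6 km.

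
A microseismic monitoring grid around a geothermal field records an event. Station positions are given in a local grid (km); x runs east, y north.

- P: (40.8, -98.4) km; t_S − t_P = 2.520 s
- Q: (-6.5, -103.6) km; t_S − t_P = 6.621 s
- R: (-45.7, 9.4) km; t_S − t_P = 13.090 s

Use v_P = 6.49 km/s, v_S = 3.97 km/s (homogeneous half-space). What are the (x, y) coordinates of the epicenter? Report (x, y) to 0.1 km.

Distance from S−P lag: d = Δt · v_P v_S / (v_P − v_S) = Δt · (6.49·3.97)/(6.49−3.97) ≈ 10.2243·Δt.
So d_P = 25.77, d_Q = 67.70, d_R = 133.84 km.
Circle about each station: (x − 40.8)² + (y + 98.4)² = 25.77²; (x + 6.5)² + (y + 103.6)² = 67.70²; (x + 45.7)² + (y − 9.4)² = 133.84².
Subtracting the P equation from the Q and R equations removes the quadratic terms:
-94.6 x − 10.4 y = -4491.19
-173.0 x + 215.6 y = -26419.40
Solving the 2×2 system: x ≈ 56.0, y ≈ -77.6 km.

(56.0, -77.6)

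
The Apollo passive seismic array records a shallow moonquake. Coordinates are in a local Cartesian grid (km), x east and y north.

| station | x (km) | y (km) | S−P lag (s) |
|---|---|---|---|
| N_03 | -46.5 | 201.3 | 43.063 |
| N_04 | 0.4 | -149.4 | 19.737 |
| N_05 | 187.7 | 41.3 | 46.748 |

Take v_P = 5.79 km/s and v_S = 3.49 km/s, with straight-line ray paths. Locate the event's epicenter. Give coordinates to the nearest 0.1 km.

Distance from S−P lag: d = Δt · v_P v_S / (v_P − v_S) = Δt · (5.79·3.49)/(5.79−3.49) ≈ 8.7857·Δt.
So d_N_03 = 378.34, d_N_04 = 173.40, d_N_05 = 410.71 km.
Circle about each station: (x + 46.5)² + (y − 201.3)² = 378.34²; (x − 0.4)² + (y + 149.4)² = 173.40²; (x − 187.7)² + (y − 41.3)² = 410.71².
Subtracting the N_03 equation from the N_04 and N_05 equations removes the quadratic terms:
93.8 x − 701.4 y = 92710.18
468.4 x − 320.0 y = -31288.51
Solving the 2×2 system: x ≈ -172.9, y ≈ -155.3 km.

-172.9 km east, -155.3 km north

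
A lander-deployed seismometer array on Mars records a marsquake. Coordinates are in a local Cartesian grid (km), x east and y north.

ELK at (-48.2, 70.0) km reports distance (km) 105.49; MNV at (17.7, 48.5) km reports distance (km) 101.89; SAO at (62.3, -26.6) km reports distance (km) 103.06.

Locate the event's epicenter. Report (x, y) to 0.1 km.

Circle about each station: (x + 48.2)² + (y − 70.0)² = 105.49²; (x − 17.7)² + (y − 48.5)² = 101.89²; (x − 62.3)² + (y + 26.6)² = 103.06².
Subtracting the ELK equation from the MNV and SAO equations removes the quadratic terms:
131.8 x − 43.0 y = -3811.13
221.0 x − 193.2 y = -2127.61
Solving the 2×2 system: x ≈ -40.4, y ≈ -35.2 km.

x ≈ -40.4 km, y ≈ -35.2 km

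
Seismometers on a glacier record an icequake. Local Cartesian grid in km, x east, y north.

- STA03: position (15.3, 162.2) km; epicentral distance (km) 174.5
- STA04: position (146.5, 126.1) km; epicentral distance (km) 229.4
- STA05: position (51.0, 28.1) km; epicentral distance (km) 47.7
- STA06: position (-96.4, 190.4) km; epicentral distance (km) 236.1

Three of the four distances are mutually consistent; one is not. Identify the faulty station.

Solve using three stations at a time. Using STA03, STA05, STA06 (subtract circle equations pairwise → linear system) gives (x, y) ≈ (25.1, -12.0).
Distances from that point to each station vs reported:
  STA03: calculated 174.5 vs reported 174.5 → residual 0.0 km
  STA04: calculated 183.9 vs reported 229.4 → residual 45.5 km
  STA05: calculated 47.8 vs reported 47.7 → residual 0.1 km
  STA06: calculated 236.1 vs reported 236.1 → residual 0.0 km
STA03, STA05, STA06 are mutually consistent (residuals ≈ 0); STA04 is off by 45.5 km.

STA04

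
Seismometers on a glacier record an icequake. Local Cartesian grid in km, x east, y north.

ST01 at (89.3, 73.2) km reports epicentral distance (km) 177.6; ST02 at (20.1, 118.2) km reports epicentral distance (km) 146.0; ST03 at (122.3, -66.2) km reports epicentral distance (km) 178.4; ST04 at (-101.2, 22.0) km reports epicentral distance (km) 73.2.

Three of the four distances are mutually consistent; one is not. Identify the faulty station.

ST02

Solve using three stations at a time. Using ST01, ST03, ST04 (subtract circle equations pairwise → linear system) gives (x, y) ≈ (-53.0, -33.1).
Distances from that point to each station vs reported:
  ST01: calculated 177.6 vs reported 177.6 → residual 0.0 km
  ST02: calculated 168.0 vs reported 146.0 → residual 22.0 km
  ST03: calculated 178.4 vs reported 178.4 → residual 0.0 km
  ST04: calculated 73.2 vs reported 73.2 → residual 0.0 km
ST01, ST03, ST04 are mutually consistent (residuals ≈ 0); ST02 is off by 22.0 km.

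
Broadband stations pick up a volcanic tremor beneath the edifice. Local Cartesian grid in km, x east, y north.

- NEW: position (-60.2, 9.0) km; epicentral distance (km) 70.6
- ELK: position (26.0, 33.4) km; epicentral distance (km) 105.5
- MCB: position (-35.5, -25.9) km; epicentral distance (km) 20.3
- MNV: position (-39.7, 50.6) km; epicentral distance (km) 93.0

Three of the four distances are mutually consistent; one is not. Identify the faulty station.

Solve using three stations at a time. Using ELK, MCB, MNV (subtract circle equations pairwise → linear system) gives (x, y) ≈ (-47.7, -42.0).
Distances from that point to each station vs reported:
  NEW: calculated 52.5 vs reported 70.6 → residual 18.1 km
  ELK: calculated 105.5 vs reported 105.5 → residual 0.0 km
  MCB: calculated 20.3 vs reported 20.3 → residual 0.0 km
  MNV: calculated 93.0 vs reported 93.0 → residual 0.0 km
ELK, MCB, MNV are mutually consistent (residuals ≈ 0); NEW is off by 18.1 km.

NEW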